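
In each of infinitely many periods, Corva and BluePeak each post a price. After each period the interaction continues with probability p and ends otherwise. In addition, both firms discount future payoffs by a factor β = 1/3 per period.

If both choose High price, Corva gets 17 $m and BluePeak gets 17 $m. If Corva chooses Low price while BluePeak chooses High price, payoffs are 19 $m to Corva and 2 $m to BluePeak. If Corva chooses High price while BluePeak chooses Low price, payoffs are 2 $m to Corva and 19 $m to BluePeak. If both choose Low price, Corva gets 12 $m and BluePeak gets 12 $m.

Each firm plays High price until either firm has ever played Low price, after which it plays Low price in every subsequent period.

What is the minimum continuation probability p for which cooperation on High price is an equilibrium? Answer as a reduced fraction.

6/7

With continuation probability p and discount β, the effective per-period discount factor is βp.
Grim-trigger IC: βp ≥ (19−17)/(19−12) = 2/7.
So p ≥ (2/7)/(1/3) = 6/7.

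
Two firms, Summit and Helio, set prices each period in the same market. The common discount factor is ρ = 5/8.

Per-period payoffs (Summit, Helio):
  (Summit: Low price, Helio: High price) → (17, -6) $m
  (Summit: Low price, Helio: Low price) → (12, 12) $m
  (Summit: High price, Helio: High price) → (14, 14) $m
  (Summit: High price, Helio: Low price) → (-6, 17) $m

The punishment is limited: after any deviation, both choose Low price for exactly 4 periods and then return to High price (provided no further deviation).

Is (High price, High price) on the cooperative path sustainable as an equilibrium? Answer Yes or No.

A one-shot deviation gives 17 now, then 12 for 4 periods, then back to 14.
Gain from deviating: (17−14) today; loss: (14−12) in each of the next 4 periods.
No-deviation condition: (14−12)(ρ+…+ρ^4) ≥ 17−14, i.e. ρ+…+ρ^4 ≥ 3/2.
At ρ = 5/8: ρ+…+ρ^4 = 1.4124 < 1.5000.
So cooperation is not sustainable.

No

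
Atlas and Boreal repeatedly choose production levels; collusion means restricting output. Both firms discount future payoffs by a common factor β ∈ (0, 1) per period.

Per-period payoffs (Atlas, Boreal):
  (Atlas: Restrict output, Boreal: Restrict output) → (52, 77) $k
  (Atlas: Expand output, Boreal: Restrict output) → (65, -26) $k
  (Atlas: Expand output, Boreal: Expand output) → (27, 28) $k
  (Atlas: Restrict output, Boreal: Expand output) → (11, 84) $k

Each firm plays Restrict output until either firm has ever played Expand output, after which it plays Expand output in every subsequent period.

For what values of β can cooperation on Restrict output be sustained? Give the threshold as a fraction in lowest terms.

13/38

Atlas: cooperation gives 52 each period; deviation gives 65 once then 27 forever.
  52/(1−β) ≥ 65 + 27β/(1−β) ⇒ β ≥ 13/38.
Boreal: cooperation gives 77 each period; deviation gives 84 once then 28 forever.
  β ≥ 7/56 = 1/8.
Both must hold, so the binding constraint is Atlas's: β ≥ 13/38.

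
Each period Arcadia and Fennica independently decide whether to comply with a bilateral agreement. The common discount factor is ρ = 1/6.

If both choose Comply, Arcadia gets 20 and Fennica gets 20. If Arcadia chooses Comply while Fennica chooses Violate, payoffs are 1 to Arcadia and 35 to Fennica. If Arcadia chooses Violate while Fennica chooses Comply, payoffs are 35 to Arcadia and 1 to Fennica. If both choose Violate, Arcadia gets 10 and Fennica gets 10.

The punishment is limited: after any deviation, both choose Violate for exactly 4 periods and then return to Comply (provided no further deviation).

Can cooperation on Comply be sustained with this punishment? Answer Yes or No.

A one-shot deviation gives 35 now, then 10 for 4 periods, then back to 20.
Gain from deviating: (35−20) today; loss: (20−10) in each of the next 4 periods.
No-deviation condition: (20−10)(ρ+…+ρ^4) ≥ 35−20, i.e. ρ+…+ρ^4 ≥ 3/2.
At ρ = 1/6: ρ+…+ρ^4 = 0.1998 < 1.5000.
So cooperation is not sustainable.

No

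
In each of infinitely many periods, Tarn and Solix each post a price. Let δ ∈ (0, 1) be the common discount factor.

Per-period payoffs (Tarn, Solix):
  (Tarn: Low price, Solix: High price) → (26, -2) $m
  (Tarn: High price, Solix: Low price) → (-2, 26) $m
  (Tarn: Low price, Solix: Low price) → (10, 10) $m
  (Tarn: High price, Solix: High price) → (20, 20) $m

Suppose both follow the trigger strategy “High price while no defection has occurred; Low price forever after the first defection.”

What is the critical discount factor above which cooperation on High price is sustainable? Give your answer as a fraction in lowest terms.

One-period gain from deviating is 26 − 20 = 6. The loss is 20 − 10 = 10 in every subsequent period, with present value 10·δ/(1−δ).
Deviation is unprofitable when 10·δ/(1−δ) ≥ 6, i.e. δ/(1−δ) ≥ 3/5.
Equivalently δ ≥ 6/(6+10) = 3/8.

3/8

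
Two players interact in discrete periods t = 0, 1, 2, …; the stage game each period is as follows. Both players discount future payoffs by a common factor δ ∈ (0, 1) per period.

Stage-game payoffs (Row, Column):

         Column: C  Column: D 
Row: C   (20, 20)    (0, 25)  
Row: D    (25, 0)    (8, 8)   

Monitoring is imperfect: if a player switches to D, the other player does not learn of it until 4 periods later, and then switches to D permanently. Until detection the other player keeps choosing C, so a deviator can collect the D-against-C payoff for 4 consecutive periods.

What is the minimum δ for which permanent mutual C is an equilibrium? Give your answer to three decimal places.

The best deviation is to choose D for all 4 undetected periods, earning 25 each, then 8 forever once detected.
Deviation value: 25(1−δ^4)/(1−δ) + 8δ^4/(1−δ); cooperation value: 20/(1−δ).
IC: 20 ≥ 25(1−δ^4) + 8δ^4 = 25 − 17δ^4.
So δ^4 ≥ 5/17, giving δ ≥ (5/17)^(1/4) ≈ 0.736.

0.736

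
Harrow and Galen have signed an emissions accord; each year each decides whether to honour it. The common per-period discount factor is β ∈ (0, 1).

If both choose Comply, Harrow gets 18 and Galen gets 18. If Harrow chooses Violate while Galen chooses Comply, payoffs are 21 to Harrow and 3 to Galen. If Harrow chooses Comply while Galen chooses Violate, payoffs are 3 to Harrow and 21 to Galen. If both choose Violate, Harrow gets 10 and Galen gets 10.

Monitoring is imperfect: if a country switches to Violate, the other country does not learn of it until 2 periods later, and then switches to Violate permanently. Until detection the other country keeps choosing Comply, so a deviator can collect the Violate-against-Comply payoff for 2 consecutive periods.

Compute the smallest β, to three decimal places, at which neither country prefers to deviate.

Deviating for the 2 undetected periods gains 21−18 = 3 per period over cooperation, then loses 18−10 = 8 per period forever once punishment starts.
Gain: 3(1 + β + … + β^1); loss: 8·β^2/(1−β).
No profitable deviation ⇔ 3(1−β^2) ≤ 8·β^2, i.e. β^2 ≥ 3/(3+8) = 3/11.
Hence β ≥ (3/11)^(1/2) ≈ 0.522.

0.522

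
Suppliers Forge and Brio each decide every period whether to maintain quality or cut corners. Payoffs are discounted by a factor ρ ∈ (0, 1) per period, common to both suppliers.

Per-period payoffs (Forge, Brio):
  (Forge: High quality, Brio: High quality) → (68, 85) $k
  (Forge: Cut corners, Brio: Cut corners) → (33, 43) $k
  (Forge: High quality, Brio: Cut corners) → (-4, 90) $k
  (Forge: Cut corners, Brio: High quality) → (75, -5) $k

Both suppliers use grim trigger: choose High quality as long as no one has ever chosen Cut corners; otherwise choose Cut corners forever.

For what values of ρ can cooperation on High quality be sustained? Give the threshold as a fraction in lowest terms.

1/6

Forge's threshold: (75−68)/(75−33) = 1/6.
Brio's threshold: (90−85)/(90−43) = 5/47.
1/6 > 5/47, so Forge binds and ρ* = 1/6.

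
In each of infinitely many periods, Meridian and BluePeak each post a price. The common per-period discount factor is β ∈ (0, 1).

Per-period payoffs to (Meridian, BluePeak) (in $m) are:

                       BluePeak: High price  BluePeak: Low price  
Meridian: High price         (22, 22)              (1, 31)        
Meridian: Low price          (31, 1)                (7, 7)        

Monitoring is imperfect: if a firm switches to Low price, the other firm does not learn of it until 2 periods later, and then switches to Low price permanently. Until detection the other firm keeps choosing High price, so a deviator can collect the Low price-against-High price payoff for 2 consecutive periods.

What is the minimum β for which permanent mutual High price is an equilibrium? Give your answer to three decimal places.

Deviating for the 2 undetected periods gains 31−22 = 9 per period over cooperation, then loses 22−7 = 15 per period forever once punishment starts.
Gain: 9(1 + β + … + β^1); loss: 15·β^2/(1−β).
No profitable deviation ⇔ 9(1−β^2) ≤ 15·β^2, i.e. β^2 ≥ 9/(9+15) = 3/8.
Hence β ≥ (3/8)^(1/2) ≈ 0.612.

0.612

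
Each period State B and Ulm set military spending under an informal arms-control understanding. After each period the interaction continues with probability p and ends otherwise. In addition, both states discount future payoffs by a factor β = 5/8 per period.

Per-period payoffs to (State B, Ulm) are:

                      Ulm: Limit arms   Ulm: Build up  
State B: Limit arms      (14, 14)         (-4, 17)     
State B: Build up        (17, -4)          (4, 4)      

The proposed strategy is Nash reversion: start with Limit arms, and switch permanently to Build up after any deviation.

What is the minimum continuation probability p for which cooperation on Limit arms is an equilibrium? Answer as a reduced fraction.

24/65

With continuation probability p and discount β, the effective per-period discount factor is βp.
Grim-trigger IC: βp ≥ (17−14)/(17−4) = 3/13.
So p ≥ (3/13)/(5/8) = 24/65.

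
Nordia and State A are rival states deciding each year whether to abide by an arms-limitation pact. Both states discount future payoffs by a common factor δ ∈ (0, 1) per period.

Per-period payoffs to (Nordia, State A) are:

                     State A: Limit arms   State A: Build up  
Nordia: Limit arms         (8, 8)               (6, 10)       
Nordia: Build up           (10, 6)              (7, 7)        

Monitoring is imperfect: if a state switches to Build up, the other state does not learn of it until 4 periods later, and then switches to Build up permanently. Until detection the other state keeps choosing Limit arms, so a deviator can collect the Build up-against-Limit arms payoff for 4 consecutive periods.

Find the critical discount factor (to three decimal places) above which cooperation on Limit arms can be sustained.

0.904

A deviator earns 10 for 4 periods, then 7 forever; cooperating earns 8 forever. Multiplying the IC by (1−δ):
8 ≥ 10(1−δ^4) + 7δ^4, so 3·δ^4 ≥ 2 and δ^4 ≥ 2/3.
δ ≥ (2/3)^(1/4) ≈ 0.904.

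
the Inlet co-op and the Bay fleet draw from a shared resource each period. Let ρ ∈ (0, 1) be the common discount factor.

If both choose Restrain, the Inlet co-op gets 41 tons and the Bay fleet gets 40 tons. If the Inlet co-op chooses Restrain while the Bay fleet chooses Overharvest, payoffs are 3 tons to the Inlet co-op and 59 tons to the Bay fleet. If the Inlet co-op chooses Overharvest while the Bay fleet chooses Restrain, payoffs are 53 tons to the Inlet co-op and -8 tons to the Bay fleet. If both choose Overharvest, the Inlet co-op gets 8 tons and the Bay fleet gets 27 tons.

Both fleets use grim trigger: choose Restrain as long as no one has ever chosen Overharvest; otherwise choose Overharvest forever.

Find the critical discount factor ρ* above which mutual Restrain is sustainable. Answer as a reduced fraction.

19/32

For the Inlet co-op: deviation gain 53−41 = 12, per-period punishment loss 41−8 = 33. IC gives ρ ≥ 12/45 = 4/15.
For the Bay fleet: gain 19, loss 13 per period, so ρ ≥ 19/32.
The tighter constraint is the Bay fleet's, so cooperation needs ρ ≥ 19/32.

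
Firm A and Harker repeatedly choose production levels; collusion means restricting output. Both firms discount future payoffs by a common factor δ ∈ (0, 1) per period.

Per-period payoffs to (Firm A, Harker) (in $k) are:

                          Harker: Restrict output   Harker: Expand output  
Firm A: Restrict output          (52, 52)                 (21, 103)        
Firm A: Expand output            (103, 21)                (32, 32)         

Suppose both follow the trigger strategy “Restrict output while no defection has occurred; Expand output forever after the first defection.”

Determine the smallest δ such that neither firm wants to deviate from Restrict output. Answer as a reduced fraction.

Under grim trigger the critical discount factor is (T−C)/(T−P) with T = 103, C = 52, P = 32.
δ* = (103−52)/(103−32) = 51/71.

51/71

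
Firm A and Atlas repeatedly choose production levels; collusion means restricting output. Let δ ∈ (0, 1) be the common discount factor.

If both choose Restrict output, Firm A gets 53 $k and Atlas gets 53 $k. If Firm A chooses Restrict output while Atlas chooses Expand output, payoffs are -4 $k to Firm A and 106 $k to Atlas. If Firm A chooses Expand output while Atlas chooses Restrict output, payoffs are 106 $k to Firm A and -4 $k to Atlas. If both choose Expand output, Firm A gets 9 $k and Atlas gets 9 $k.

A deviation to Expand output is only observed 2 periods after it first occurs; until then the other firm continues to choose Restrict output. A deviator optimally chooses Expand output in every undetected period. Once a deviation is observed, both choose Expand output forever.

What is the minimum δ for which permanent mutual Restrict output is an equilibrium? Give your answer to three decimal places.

0.739

Deviating for the 2 undetected periods gains 106−53 = 53 per period over cooperation, then loses 53−9 = 44 per period forever once punishment starts.
Gain: 53(1 + δ + … + δ^1); loss: 44·δ^2/(1−δ).
No profitable deviation ⇔ 53(1−δ^2) ≤ 44·δ^2, i.e. δ^2 ≥ 53/(53+44) = 53/97.
Hence δ ≥ (53/97)^(1/2) ≈ 0.739.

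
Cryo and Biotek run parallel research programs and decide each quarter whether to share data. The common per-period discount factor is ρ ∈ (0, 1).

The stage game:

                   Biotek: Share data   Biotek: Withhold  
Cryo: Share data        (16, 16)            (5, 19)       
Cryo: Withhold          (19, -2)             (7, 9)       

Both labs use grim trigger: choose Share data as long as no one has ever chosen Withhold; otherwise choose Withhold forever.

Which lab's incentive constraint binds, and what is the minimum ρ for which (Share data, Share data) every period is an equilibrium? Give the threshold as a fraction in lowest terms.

Cryo's threshold: (19−16)/(19−7) = 1/4.
Biotek's threshold: (19−16)/(19−9) = 3/10.
1/4 < 3/10, so Biotek binds and ρ* = 3/10.

Biotek; ρ ≥ 3/10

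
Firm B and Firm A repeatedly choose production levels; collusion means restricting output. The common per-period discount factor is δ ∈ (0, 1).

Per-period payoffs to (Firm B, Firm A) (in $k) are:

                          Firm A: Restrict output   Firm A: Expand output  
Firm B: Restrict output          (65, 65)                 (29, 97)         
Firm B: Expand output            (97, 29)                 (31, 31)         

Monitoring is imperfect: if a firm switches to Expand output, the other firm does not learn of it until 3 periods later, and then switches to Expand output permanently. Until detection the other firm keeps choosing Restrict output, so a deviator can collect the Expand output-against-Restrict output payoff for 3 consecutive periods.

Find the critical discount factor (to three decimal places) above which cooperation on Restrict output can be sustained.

A deviator earns 97 for 3 periods, then 31 forever; cooperating earns 65 forever. Multiplying the IC by (1−δ):
65 ≥ 97(1−δ^3) + 31δ^3, so 66·δ^3 ≥ 32 and δ^3 ≥ 16/33.
δ ≥ (16/33)^(1/3) ≈ 0.786.

0.786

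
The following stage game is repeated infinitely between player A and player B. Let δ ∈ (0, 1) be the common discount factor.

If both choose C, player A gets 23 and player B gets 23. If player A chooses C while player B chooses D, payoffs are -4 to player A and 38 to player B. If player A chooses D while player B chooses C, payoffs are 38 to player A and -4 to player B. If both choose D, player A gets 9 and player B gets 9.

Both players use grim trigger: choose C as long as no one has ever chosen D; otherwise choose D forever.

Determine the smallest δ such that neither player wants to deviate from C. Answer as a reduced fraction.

15/29

One-period gain from deviating is 38 − 23 = 15. The loss is 23 − 9 = 14 in every subsequent period, with present value 14·δ/(1−δ).
Deviation is unprofitable when 14·δ/(1−δ) ≥ 15, i.e. δ/(1−δ) ≥ 15/14.
Equivalently δ ≥ 15/(15+14) = 15/29.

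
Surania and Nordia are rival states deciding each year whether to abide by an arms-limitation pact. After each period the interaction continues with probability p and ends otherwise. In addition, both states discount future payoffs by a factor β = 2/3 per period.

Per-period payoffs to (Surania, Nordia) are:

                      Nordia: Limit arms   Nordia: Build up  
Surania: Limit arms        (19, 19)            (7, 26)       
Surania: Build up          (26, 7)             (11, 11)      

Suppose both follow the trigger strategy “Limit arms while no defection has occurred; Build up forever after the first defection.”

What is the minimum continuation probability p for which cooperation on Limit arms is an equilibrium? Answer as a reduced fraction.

7/10

With continuation probability p and discount β, the effective per-period discount factor is βp.
Grim-trigger IC: βp ≥ (26−19)/(26−11) = 7/15.
So p ≥ (7/15)/(2/3) = 7/10.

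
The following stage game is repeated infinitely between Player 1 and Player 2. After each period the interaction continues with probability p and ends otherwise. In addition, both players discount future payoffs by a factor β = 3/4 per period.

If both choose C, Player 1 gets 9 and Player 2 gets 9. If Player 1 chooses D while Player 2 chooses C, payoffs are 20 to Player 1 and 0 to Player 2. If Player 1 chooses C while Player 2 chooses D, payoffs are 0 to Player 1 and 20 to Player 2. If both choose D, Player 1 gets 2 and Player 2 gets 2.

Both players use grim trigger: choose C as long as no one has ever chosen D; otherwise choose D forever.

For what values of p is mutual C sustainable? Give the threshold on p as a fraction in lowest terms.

Expected continuation weight on next period's payoff is β·p = 3/4·p, which plays the role of the discount factor.
Cooperation requires 3/4·p ≥ (20−9)/(20−2) = 11/18, hence p ≥ 22/27.

22/27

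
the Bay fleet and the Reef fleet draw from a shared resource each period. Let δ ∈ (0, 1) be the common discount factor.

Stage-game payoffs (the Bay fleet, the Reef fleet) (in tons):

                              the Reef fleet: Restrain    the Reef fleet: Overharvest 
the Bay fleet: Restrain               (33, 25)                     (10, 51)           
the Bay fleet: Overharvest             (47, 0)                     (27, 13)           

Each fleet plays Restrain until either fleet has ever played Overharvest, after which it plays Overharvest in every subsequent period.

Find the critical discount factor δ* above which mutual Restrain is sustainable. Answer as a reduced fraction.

For the Bay fleet: deviation gain 47−33 = 14, per-period punishment loss 33−27 = 6. IC gives δ ≥ 14/20 = 7/10.
For the Reef fleet: gain 26, loss 12 per period, so δ ≥ 26/38 = 13/19.
The tighter constraint is the Bay fleet's, so cooperation needs δ ≥ 7/10.

7/10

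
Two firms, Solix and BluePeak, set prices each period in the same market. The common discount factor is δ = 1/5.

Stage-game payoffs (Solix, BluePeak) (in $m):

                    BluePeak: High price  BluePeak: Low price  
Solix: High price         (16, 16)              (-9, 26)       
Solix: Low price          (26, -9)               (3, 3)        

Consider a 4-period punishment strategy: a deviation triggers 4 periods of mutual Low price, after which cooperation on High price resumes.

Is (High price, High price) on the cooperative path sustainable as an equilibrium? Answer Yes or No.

No

IC: δ+…+δ^4 ≥ (26−16)/(16−3) = 10/13.
At δ = 1/5: partial sum = 0.2496 < 0.7692. Cooperation not sustainable.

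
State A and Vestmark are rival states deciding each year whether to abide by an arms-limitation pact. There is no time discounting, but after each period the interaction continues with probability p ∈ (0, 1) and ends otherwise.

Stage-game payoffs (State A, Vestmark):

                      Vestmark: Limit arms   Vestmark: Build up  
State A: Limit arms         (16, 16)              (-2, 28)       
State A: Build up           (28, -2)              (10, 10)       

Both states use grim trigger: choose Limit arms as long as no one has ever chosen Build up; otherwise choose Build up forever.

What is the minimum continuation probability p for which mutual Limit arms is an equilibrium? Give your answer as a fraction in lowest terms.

Expected cooperation value is 16 + p·16 + p²·16 + … = 16/(1−p); deviation gives 28 + p·10/(1−p).
16 ≥ 28(1−p) + 10p ⇒ 18p ≥ 12 ⇒ p ≥ 12/18 = 2/3.

2/3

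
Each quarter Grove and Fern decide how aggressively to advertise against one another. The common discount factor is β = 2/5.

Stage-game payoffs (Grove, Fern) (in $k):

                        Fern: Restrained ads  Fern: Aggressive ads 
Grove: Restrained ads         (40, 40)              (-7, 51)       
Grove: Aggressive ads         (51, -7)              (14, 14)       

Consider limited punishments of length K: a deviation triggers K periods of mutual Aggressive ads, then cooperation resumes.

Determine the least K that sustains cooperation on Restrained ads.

IC: β(1−β^K)/(1−β) ≥ (51−40)/(40−14) = 11/26.
With β = 2/5: need 1 − β^K ≥ 11/26·(1−2/5)/(2/5), i.e. β^K ≤ 0.3654.
Since (2/5)^1 = 0.4000 and (2/5)^2 = 0.1600, the smallest such K is 2.

2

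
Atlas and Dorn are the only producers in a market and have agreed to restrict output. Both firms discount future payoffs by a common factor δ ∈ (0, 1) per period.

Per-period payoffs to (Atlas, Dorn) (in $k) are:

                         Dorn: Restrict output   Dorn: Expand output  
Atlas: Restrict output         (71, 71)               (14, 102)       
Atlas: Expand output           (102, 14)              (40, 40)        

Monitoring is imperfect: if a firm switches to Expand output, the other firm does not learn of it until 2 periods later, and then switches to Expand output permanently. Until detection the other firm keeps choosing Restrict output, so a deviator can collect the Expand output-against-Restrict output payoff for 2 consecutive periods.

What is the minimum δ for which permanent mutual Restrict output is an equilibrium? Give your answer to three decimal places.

0.707

Deviating for the 2 undetected periods gains 102−71 = 31 per period over cooperation, then loses 71−40 = 31 per period forever once punishment starts.
Gain: 31(1 + δ + … + δ^1); loss: 31·δ^2/(1−δ).
No profitable deviation ⇔ 31(1−δ^2) ≤ 31·δ^2, i.e. δ^2 ≥ 31/(31+31) = 1/2.
Hence δ ≥ (1/2)^(1/2) ≈ 0.707.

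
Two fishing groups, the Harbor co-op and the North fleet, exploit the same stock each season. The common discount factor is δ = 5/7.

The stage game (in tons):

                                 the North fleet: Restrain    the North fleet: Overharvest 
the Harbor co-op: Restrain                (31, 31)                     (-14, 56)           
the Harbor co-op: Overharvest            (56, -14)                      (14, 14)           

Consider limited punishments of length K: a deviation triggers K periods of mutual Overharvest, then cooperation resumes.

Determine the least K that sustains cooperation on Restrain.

Need Σ_{k=1}^{K} δ^k ≥ (56−31)/(31−14) = 1.4706 at δ = 5/7.
At K = 2 the sum is 1.2245 < 1.4706; at K = 3 it is 1.5889 ≥ 1.4706.
So the minimum punishment length is K = 3.

3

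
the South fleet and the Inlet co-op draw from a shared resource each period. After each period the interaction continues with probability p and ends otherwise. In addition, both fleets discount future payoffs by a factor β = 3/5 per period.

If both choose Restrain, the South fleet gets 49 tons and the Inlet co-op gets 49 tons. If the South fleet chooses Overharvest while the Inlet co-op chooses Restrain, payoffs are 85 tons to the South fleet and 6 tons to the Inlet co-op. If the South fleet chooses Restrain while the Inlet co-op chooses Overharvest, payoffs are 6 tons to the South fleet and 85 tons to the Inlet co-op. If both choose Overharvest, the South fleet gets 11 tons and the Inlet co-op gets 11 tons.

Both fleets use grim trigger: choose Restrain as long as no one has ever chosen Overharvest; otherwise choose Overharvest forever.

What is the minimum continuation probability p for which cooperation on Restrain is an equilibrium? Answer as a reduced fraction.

30/37

With continuation probability p and discount β, the effective per-period discount factor is βp.
Grim-trigger IC: βp ≥ (85−49)/(85−11) = 18/37.
So p ≥ (18/37)/(3/5) = 30/37.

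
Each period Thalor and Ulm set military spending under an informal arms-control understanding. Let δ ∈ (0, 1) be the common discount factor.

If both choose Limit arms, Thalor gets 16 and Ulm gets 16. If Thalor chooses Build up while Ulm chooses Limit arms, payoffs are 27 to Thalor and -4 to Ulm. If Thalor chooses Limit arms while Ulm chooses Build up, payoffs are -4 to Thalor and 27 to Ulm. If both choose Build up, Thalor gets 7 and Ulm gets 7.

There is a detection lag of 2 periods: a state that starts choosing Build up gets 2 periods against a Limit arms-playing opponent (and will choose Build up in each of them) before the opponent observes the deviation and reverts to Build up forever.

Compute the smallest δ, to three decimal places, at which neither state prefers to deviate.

0.742

A deviator earns 27 for 2 periods, then 7 forever; cooperating earns 16 forever. Multiplying the IC by (1−δ):
16 ≥ 27(1−δ^2) + 7δ^2, so 20·δ^2 ≥ 11 and δ^2 ≥ 11/20.
δ ≥ (11/20)^(1/2) ≈ 0.742.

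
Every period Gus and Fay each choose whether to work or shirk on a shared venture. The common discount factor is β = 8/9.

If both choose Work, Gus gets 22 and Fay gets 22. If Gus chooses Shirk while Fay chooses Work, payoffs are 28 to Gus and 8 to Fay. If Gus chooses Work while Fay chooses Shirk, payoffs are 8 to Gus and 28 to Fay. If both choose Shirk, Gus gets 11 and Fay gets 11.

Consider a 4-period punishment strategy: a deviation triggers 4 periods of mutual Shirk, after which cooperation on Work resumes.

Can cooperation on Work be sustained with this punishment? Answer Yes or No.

Yes

A one-shot deviation gives 28 now, then 11 for 4 periods, then back to 22.
Gain from deviating: (28−22) today; loss: (22−11) in each of the next 4 periods.
No-deviation condition: (22−11)(β+…+β^4) ≥ 28−22, i.e. β+…+β^4 ≥ 6/11.
At β = 8/9: β+…+β^4 = 3.0056 ≥ 0.5455.
So cooperation is sustainable.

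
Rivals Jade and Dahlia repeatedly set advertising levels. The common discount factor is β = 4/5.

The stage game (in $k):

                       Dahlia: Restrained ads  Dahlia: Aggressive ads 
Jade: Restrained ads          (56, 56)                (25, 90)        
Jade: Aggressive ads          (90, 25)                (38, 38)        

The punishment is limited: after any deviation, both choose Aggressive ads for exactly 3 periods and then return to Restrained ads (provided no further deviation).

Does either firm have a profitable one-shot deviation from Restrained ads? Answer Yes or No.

No

Comparing payoff streams over the 4 periods until play realigns: cooperate → 56(1+β+…+β^3); deviate → 90 + 38(β+…+β^3).
Cooperation is sustained iff (56−38)(β+…+β^3) ≥ 90−56.
β+…+β^3 = 4/5·(1−(4/5)^3)/(1−4/5) = 1.9520, and (90−56)/(56−38) = 1.8889.
1.9520 ≥ 1.8889, so cooperation is sustainable.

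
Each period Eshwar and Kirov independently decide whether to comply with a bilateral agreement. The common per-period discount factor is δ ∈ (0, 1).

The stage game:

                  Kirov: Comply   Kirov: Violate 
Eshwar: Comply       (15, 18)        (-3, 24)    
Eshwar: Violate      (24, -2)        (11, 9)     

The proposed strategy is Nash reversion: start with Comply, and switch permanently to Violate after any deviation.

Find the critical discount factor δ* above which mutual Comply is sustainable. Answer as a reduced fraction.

Eshwar: cooperation gives 15 each period; deviation gives 24 once then 11 forever.
  15/(1−δ) ≥ 24 + 11δ/(1−δ) ⇒ δ ≥ 9/13.
Kirov: cooperation gives 18 each period; deviation gives 24 once then 9 forever.
  δ ≥ 6/15 = 2/5.
Both must hold, so the binding constraint is Eshwar's: δ ≥ 9/13.

9/13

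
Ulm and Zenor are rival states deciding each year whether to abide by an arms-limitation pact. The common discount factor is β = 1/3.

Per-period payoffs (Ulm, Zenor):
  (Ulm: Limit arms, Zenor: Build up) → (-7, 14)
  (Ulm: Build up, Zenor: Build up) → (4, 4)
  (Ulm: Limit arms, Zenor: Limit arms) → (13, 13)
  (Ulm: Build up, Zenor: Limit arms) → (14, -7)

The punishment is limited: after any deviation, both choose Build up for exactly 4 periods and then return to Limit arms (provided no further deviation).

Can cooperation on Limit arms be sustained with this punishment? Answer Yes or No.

Comparing payoff streams over the 5 periods until play realigns: cooperate → 13(1+β+…+β^4); deviate → 14 + 4(β+…+β^4).
Cooperation is sustained iff (13−4)(β+…+β^4) ≥ 14−13.
β+…+β^4 = 1/3·(1−(1/3)^4)/(1−1/3) = 0.4938, and (14−13)/(13−4) = 0.1111.
0.4938 ≥ 0.1111, so cooperation is sustainable.

Yes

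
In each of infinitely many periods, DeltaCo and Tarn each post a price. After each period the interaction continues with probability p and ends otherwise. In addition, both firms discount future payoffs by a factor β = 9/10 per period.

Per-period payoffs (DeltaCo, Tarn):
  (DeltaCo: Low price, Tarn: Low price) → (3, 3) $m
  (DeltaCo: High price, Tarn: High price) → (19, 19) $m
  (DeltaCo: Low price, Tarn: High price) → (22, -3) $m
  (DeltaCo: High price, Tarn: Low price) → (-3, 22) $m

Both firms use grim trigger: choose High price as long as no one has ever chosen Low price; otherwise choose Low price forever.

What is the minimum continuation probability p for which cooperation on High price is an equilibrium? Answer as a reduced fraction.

With continuation probability p and discount β, the effective per-period discount factor is βp.
Grim-trigger IC: βp ≥ (22−19)/(22−3) = 3/19.
So p ≥ (3/19)/(9/10) = 10/57.

10/57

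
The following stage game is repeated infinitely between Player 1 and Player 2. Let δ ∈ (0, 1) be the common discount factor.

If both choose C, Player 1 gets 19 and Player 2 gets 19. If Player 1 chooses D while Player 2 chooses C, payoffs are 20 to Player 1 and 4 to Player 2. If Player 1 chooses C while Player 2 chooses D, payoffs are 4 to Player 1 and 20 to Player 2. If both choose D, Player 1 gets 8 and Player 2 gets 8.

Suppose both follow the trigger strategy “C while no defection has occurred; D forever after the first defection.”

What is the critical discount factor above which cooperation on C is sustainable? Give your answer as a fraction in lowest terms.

1/12

Under grim trigger the critical discount factor is (T−C)/(T−P) with T = 20, C = 19, P = 8.
δ* = (20−19)/(20−8) = 1/12.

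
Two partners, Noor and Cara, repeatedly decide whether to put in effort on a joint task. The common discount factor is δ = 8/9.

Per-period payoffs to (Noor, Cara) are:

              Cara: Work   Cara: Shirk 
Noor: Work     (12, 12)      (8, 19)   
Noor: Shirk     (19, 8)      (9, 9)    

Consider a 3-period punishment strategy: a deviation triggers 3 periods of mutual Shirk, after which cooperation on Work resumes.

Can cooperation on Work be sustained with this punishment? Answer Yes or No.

Comparing payoff streams over the 4 periods until play realigns: cooperate → 12(1+δ+…+δ^3); deviate → 19 + 9(δ+…+δ^3).
Cooperation is sustained iff (12−9)(δ+…+δ^3) ≥ 19−12.
δ+…+δ^3 = 8/9·(1−(8/9)^3)/(1−8/9) = 2.3813, and (19−12)/(12−9) = 2.3333.
2.3813 ≥ 2.3333, so cooperation is sustainable.

Yes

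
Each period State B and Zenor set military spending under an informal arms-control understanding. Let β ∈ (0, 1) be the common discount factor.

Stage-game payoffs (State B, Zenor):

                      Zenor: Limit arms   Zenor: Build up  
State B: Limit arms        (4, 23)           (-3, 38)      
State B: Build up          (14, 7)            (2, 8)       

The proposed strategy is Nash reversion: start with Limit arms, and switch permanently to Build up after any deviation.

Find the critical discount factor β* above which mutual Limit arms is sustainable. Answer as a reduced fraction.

For State B: deviation gain 14−4 = 10, per-period punishment loss 4−2 = 2. IC gives β ≥ 10/12 = 5/6.
For Zenor: gain 15, loss 15 per period, so β ≥ 15/30 = 1/2.
The tighter constraint is State B's, so cooperation needs β ≥ 5/6.

5/6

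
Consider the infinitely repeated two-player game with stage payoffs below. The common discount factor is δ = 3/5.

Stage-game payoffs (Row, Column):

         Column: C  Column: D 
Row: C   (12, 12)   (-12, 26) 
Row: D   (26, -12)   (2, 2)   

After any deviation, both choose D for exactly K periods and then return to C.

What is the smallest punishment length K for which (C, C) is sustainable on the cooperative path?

6

No profitable deviation requires (12−2)(δ+…+δ^K) ≥ 26−12, i.e. δ+…+δ^K ≥ 7/5 ≈ 1.4000.
With δ = 3/5, the partial sums are K=1: 0.6000, K=2: 0.9600, K=3: 1.1760, K=4: 1.3056, K=5: 1.3834, K=6: 1.4300.
K = 6 is the first length at which the sum reaches 1.4000.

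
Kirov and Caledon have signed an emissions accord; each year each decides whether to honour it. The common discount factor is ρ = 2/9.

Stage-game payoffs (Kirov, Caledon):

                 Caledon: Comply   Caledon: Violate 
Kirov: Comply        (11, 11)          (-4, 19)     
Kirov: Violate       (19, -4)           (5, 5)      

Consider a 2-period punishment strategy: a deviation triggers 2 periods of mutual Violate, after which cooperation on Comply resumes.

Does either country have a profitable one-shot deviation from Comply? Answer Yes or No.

A one-shot deviation gives 19 now, then 5 for 2 periods, then back to 11.
Gain from deviating: (19−11) today; loss: (11−5) in each of the next 2 periods.
No-deviation condition: (11−5)(ρ+…+ρ^2) ≥ 19−11, i.e. ρ+…+ρ^2 ≥ 4/3.
At ρ = 2/9: ρ+…+ρ^2 = 0.2716 < 1.3333.
So cooperation is not sustainable.

Yes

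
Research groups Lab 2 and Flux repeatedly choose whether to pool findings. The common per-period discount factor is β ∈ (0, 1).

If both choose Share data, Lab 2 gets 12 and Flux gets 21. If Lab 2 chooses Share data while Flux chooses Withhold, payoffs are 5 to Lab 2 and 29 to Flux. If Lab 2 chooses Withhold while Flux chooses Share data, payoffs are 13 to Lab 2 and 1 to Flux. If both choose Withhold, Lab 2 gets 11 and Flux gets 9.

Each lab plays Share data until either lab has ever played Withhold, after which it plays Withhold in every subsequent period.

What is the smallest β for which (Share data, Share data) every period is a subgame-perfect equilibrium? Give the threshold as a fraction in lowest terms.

1/2

Lab 2's threshold: (13−12)/(13−11) = 1/2.
Flux's threshold: (29−21)/(29−9) = 2/5.
1/2 > 2/5, so Lab 2 binds and β* = 1/2.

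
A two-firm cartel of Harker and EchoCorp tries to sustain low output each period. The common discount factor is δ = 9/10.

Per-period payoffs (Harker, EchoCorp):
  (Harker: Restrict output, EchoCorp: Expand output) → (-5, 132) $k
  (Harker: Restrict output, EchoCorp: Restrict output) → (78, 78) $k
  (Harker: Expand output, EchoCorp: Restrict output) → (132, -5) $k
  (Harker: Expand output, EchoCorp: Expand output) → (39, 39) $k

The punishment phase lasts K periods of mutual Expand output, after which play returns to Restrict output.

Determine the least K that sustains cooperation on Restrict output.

No profitable deviation requires (78−39)(δ+…+δ^K) ≥ 132−78, i.e. δ+…+δ^K ≥ 18/13 ≈ 1.3846.
With δ = 9/10, the partial sums are K=1: 0.9000, K=2: 1.7100.
K = 2 is the first length at which the sum reaches 1.3846.

2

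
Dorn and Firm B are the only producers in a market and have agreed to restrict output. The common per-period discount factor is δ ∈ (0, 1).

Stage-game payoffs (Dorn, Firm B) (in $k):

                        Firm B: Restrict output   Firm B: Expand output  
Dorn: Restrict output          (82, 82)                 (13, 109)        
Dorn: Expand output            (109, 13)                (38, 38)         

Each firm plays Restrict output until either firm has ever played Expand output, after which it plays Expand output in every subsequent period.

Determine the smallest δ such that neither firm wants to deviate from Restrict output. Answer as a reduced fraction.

27/71

Under grim trigger the critical discount factor is (T−C)/(T−P) with T = 109, C = 82, P = 38.
δ* = (109−82)/(109−38) = 27/71.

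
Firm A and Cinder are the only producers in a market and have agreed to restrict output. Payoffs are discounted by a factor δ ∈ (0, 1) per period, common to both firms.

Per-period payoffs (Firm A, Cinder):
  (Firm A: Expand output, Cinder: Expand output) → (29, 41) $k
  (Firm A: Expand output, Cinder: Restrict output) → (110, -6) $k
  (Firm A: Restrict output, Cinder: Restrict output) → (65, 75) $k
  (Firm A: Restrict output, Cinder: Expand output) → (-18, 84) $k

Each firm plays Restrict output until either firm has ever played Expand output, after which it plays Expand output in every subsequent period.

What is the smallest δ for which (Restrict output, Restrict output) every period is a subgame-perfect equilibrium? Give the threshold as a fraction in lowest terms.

5/9

Firm A: cooperation gives 65 each period; deviation gives 110 once then 29 forever.
  65/(1−δ) ≥ 110 + 29δ/(1−δ) ⇒ δ ≥ 45/81 = 5/9.
Cinder: cooperation gives 75 each period; deviation gives 84 once then 41 forever.
  δ ≥ 9/43.
Both must hold, so the binding constraint is Firm A's: δ ≥ 5/9.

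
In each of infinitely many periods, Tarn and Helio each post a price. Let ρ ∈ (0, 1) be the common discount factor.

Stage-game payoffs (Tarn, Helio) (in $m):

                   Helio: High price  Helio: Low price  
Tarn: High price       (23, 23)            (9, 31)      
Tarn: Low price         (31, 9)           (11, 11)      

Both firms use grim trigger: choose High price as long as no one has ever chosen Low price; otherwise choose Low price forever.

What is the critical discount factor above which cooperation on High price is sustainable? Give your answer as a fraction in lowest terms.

2/5

23/(1−ρ) ≥ 31 + 11ρ/(1−ρ)
23 ≥ 31 − 20ρ
ρ ≥ 8/20 = 2/5.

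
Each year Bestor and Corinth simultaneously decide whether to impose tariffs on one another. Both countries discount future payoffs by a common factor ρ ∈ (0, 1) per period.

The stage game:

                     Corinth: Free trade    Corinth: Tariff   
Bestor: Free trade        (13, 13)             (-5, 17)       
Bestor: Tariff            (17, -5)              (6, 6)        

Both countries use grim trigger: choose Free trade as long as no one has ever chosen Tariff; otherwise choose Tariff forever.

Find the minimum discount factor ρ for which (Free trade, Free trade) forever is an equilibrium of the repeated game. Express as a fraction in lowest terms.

Under grim trigger the critical discount factor is (T−C)/(T−P) with T = 17, C = 13, P = 6.
ρ* = (17−13)/(17−6) = 4/11.

4/11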